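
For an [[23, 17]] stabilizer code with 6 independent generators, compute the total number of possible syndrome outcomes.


Each stabilizer generator gives a binary (+1 or -1) measurement outcome.
With 6 independent generators:
Total syndromes = 2^6
= 64

64


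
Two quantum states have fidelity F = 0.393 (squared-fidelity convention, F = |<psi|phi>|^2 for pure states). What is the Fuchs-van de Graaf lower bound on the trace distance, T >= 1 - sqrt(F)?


Fuchs-van de Graaf (squared-fidelity convention): 1 - sqrt(F) <= T <= sqrt(1 - F).
Lower bound: T >= 1 - sqrt(F)
sqrt(F) = sqrt(0.393) = 0.6269
T >= 1 - 0.6269
T >= 0.3731

0.3731


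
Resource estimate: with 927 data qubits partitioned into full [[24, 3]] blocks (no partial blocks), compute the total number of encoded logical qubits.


Each code block uses 24 physical qubits for 3 logical qubit(s).
Number of complete blocks = floor(927 / 24) = 38
Logical qubits = 38 * 3
= 114

114


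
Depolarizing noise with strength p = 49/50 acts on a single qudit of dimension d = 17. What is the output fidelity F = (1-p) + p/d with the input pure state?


F = (1-p) + p/d
= (1 - 0.9800) + 0.9800/17
= 0.0200 + 0.0576
= 0.0776

0.0776


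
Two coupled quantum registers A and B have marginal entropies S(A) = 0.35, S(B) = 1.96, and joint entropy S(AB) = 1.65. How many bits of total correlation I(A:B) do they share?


I(A:B) = S(A) + S(B) - S(AB)
= 0.35 + 1.96 - 1.65
= 0.6600

0.6600


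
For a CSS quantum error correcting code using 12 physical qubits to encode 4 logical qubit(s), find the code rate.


Code rate R = k/n
= 4/12
= 0.3333

0.3333


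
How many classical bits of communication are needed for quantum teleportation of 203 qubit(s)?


Quantum teleportation requires 2 classical bits per qubit teleported.
203 qubit(s) -> 2 * 203 = 406 classical bits

406


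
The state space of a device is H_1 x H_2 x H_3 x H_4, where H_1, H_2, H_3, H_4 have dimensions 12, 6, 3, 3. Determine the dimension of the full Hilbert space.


dim(H_1 x H_2 x H_3 x H_4) = 12 * 6 * 3 * 3
= 72 * 3 * 3
= 216 * 3
= 648

648


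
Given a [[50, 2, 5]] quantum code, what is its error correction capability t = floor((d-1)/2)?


Code parameters: [[50, 2, 5]], distance d = 5.
Number of correctable errors = floor((d-1)/2)
= floor((5 - 1)/2)
= floor(4/2)
= 2

2


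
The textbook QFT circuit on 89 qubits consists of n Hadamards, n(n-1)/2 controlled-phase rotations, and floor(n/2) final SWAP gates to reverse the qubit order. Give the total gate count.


Hadamard gates: 89
Controlled rotations: n*(n-1)/2 = 89*88/2 = 3916
SWAP gates: floor(n/2) = floor(89/2) = 44
Total = 89 + 3916 + 44
= 4049

4049


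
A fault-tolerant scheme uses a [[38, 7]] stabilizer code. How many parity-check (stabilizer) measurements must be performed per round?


For an [[n,k]] stabilizer code:
Number of stabilizer generators = n - k
= 38 - 7
= 31

31


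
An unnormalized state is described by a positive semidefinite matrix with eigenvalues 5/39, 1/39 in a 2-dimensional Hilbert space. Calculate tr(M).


tr(M) = sum of eigenvalues
= 5/39 + 1/39
= 6/39
= 0.1538

0.1538


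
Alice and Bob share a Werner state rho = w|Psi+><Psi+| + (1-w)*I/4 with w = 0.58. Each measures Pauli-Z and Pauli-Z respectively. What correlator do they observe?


|Psi+> = (|01> + |10>)/sqrt(2)
For the pure Bell state, <Z_A Z_B> = -1 (Bell-state Pauli correlator).
The maximally-mixed part I/4 has tr(I/4 * P tensor P) = 0 for any traceless Pauli P.
So <Z_A Z_B>_rho = w * (-1) + (1 - w) * 0
= 0.58 * (-1)
= -0.5800

-0.5800


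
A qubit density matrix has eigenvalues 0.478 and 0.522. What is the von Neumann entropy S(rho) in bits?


S = -p*log2(p) - (1-p)*log2(1-p)
p = 0.4780, 1-p = 0.5220
= -0.4780 * log2(0.4780) - 0.5220 * log2(0.5220)
= -(-0.5090) - (-0.4896)
= 0.9986

0.9986


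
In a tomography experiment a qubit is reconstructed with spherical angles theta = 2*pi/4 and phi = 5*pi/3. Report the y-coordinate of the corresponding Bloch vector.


theta = 1.5708, phi = 5.2360
r_y = sin(theta)*sin(phi) = 1.0000 * -0.8660
r_y = -0.8660

-0.8660


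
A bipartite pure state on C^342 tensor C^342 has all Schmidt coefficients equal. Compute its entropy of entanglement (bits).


For a maximally entangled state in d x d:
S = log2(d) = log2(342)
= 8.4179

8.4179


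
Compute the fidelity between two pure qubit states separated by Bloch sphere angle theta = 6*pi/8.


For states separated by angle theta on Bloch sphere:
F = cos^2(theta/2)
theta = 6*pi/8 = 2.3562
theta/2 = 1.1781
cos(theta/2) = 0.3827
F = 0.1464

0.1464


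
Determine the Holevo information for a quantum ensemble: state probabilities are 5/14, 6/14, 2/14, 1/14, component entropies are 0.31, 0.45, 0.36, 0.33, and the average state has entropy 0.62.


chi = S(rho) - sum_i p_i * S(rho_i)
Weighted entropy = 5/14 * 0.31 + 6/14 * 0.45 + 2/14 * 0.36 + 1/14 * 0.33
= 0.3786
chi = 0.62 - 0.3786
= 0.2414

0.2414


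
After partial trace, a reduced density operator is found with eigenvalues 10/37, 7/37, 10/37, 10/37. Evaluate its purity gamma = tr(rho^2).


tr(rho^2) = sum of eigenvalues squared
= (10/37)^2 + (7/37)^2 + (10/37)^2 + (10/37)^2
= (100 + 49 + 100 + 100) / 1369
= 349/1369
= 0.2549

0.2549


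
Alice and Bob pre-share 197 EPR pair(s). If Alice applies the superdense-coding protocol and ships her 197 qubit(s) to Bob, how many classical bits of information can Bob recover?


Superdense coding allows 2 classical bits per shared entangled pair.
197 pair(s) -> 2 * 197 = 394 classical bits

394


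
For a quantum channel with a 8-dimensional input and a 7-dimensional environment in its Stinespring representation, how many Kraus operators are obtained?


Tracing out the environment in an orthonormal basis {|i>_E} gives Kraus operators K_i = <i|_E U |0>_E.
Number of Kraus operators = dim(H_env) = d_env
= 7

7


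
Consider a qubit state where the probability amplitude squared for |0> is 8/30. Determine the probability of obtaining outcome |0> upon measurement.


|alpha|^2 = 8/30 = 0.2667
|beta|^2 = 1 - 8/30 = 22/30 = 0.7333
P(|0>) = |alpha|^2 = 0.2667

0.2667


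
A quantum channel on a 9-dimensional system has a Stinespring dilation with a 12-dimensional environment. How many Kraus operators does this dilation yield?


Tracing out the environment in an orthonormal basis {|i>_E} gives Kraus operators K_i = <i|_E U |0>_E.
Number of Kraus operators = dim(H_env) = d_env
= 12

12


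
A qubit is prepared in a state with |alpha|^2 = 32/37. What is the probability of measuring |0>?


|alpha|^2 = 32/37 = 0.8649
|beta|^2 = 1 - 32/37 = 5/37 = 0.1351
P(|0>) = |alpha|^2 = 0.8649

0.8649


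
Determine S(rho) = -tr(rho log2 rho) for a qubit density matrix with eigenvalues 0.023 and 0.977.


S = -p*log2(p) - (1-p)*log2(1-p)
p = 0.0230, 1-p = 0.9770
= -0.0230 * log2(0.0230) - 0.9770 * log2(0.9770)
= -(-0.1252) - (-0.0328)
= 0.1580

0.1580


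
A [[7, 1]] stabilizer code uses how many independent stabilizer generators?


For an [[n,k]] stabilizer code:
Number of stabilizer generators = n - k
= 7 - 1
= 6

6


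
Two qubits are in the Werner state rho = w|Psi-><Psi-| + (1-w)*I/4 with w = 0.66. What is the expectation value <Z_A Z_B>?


|Psi-> = (|01> - |10>)/sqrt(2)
For the pure Bell state, <Z_A Z_B> = -1 (Bell-state Pauli correlator).
The maximally-mixed part I/4 has tr(I/4 * P tensor P) = 0 for any traceless Pauli P.
So <Z_A Z_B>_rho = w * (-1) + (1 - w) * 0
= 0.66 * (-1)
= -0.6600

-0.6600


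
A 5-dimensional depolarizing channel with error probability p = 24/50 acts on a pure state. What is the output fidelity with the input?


F = (1-p) + p/d
= (1 - 0.4800) + 0.4800/5
= 0.5200 + 0.0960
= 0.6160

0.6160


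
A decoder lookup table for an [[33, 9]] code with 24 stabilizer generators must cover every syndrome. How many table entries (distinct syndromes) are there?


Each stabilizer generator gives a binary (+1 or -1) measurement outcome.
With 24 independent generators:
Total syndromes = 2^24
= 16777216

16777216


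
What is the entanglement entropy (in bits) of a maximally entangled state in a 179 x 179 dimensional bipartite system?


For a maximally entangled state in d x d:
S = log2(d) = log2(179)
= 7.4838

7.4838


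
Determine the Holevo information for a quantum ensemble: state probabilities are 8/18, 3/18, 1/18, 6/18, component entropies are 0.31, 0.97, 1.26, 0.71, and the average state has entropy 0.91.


chi = S(rho) - sum_i p_i * S(rho_i)
Weighted entropy = 8/18 * 0.31 + 3/18 * 0.97 + 1/18 * 1.26 + 6/18 * 0.71
= 0.6061
chi = 0.91 - 0.6061
= 0.3039

0.3039


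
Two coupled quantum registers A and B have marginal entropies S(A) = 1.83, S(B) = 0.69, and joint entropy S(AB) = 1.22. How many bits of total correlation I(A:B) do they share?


I(A:B) = S(A) + S(B) - S(AB)
= 1.83 + 0.69 - 1.22
= 1.3000

1.3000


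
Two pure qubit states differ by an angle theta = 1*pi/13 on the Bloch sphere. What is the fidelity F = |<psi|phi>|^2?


For states separated by angle theta on Bloch sphere:
F = cos^2(theta/2)
theta = 1*pi/13 = 0.2417
theta/2 = 0.1208
cos(theta/2) = 0.9927
F = 0.9855

0.9855


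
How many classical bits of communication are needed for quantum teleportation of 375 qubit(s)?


Quantum teleportation requires 2 classical bits per qubit teleported.
375 qubit(s) -> 2 * 375 = 750 classical bits

750


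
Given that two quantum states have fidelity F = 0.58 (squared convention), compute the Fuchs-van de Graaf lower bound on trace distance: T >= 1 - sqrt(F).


Fuchs-van de Graaf (squared-fidelity convention): 1 - sqrt(F) <= T <= sqrt(1 - F).
Lower bound: T >= 1 - sqrt(F)
sqrt(F) = sqrt(0.58) = 0.7616
T >= 1 - 0.7616
T >= 0.2384

0.2384


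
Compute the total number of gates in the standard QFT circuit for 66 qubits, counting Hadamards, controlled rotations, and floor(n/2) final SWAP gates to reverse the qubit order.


Hadamard gates: 66
Controlled rotations: n*(n-1)/2 = 66*65/2 = 2145
SWAP gates: floor(n/2) = floor(66/2) = 33
Total = 66 + 2145 + 33
= 2244

2244


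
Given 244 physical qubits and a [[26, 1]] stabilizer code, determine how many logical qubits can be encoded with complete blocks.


Each code block uses 26 physical qubits for 1 logical qubit(s).
Number of complete blocks = floor(244 / 26) = 9
Logical qubits = 9 * 1
= 9

9


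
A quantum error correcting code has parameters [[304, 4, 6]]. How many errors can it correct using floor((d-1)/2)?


Code parameters: [[304, 4, 6]], distance d = 6.
Number of correctable errors = floor((d-1)/2)
= floor((6 - 1)/2)
= floor(5/2)
= 2

2


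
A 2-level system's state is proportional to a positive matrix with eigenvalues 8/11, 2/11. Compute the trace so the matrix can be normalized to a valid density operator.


tr(M) = sum of eigenvalues
= 8/11 + 2/11
= 10/11
= 0.9091

0.9091


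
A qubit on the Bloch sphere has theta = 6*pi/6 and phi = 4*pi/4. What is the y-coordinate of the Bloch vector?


theta = 3.1416, phi = 3.1416
r_y = sin(theta)*sin(phi) = 0.0000 * 0.0000
r_y = 0.0000

0.0000


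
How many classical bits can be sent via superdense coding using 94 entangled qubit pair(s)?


Superdense coding allows 2 classical bits per shared entangled pair.
94 pair(s) -> 2 * 94 = 188 classical bits

188


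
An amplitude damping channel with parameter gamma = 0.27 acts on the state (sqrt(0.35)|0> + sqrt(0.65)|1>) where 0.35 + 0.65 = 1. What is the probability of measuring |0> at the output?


For amplitude damping with parameter gamma on state sqrt(a)|0> + sqrt(b)|1>:
alpha^2 = 0.35, beta^2 = 0.65
P(|0>) = alpha^2 + gamma * beta^2
= 0.35 + 0.27 * 0.65
= 0.35 + 0.1755
= 0.5255

0.5255


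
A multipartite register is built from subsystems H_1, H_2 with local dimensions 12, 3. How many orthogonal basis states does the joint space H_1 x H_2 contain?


dim(H_1 x H_2) = 12 * 3
= 36

36


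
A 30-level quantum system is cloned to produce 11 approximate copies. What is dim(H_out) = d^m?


Output space = H^(tensor 11) where dim(H) = 30
dim = 30^11
= 900 (after 2 factors)
= 27000 (after 3 factors)
= 810000 (after 4 factors)
= 24300000 (after 5 factors)
= 729000000 (after 6 factors)
= 21870000000 (after 7 factors)
= 656100000000 (after 8 factors)
= 19683000000000 (after 9 factors)
= 590490000000000 (after 10 factors)
= 17714700000000000 (after 11 factors)
= 17714700000000000

17714700000000000


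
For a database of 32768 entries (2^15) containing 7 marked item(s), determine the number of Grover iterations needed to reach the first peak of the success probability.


After j Grover iterations the success probability is P(j) = sin^2((2j+1)*theta), where sin(theta) = sqrt(k/N).
N = 2^15 = 32768, k = 7
sin(theta) = sqrt(k/N) = 0.01461584917
theta = arcsin(sqrt(k/N)) = 0.0146163696 rad
P(j) reaches its first maximum when (2j+1)*theta is as close as possible to pi/2, i.e. j = round(pi/(4*theta) - 1/2).
pi/(4*theta) - 1/2 = 53.2341
(For comparison, the common estimate pi/4 * sqrt(N/k) = 53.7361; the exact maximiser is used here.)
Optimal iterations = 53

53


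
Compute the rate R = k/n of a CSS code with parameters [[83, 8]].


Code rate R = k/n
= 8/83
= 0.0964

0.0964


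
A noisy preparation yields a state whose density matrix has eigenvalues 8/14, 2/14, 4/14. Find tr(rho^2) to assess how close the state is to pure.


tr(rho^2) = sum of eigenvalues squared
= (8/14)^2 + (2/14)^2 + (4/14)^2
= (64 + 4 + 16) / 196
= 84/196
= 0.4286

0.4286


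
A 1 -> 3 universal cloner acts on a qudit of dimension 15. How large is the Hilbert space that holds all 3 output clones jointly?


Output space = H^(tensor 3) where dim(H) = 15
dim = 15^3
= 225 (after 2 factors)
= 3375 (after 3 factors)
= 3375

3375


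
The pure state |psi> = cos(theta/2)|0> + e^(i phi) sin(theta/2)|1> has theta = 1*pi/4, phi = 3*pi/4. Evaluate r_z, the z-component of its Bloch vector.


theta = 0.7854, phi = 2.3562
r_z = cos(theta) = 0.7071

0.7071


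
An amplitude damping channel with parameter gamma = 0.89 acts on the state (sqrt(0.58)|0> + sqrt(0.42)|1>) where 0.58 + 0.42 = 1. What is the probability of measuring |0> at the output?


For amplitude damping with parameter gamma on state sqrt(a)|0> + sqrt(b)|1>:
alpha^2 = 0.58, beta^2 = 0.42
P(|0>) = alpha^2 + gamma * beta^2
= 0.58 + 0.89 * 0.42
= 0.58 + 0.3738
= 0.9538

0.9538


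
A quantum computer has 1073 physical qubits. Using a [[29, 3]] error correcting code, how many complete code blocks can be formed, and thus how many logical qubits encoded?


Each code block uses 29 physical qubits for 3 logical qubit(s).
Number of complete blocks = floor(1073 / 29) = 37
Logical qubits = 37 * 3
= 111

111


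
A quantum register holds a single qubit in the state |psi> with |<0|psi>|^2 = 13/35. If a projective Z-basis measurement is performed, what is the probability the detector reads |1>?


|alpha|^2 = 13/35 = 0.3714
|beta|^2 = 1 - 13/35 = 22/35 = 0.6286
P(|1>) = |beta|^2 = 0.6286

0.6286


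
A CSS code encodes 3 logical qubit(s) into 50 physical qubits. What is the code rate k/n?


Code rate R = k/n
= 3/50
= 0.0600

0.0600


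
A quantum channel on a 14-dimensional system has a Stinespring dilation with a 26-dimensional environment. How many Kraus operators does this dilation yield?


Tracing out the environment in an orthonormal basis {|i>_E} gives Kraus operators K_i = <i|_E U |0>_E.
Number of Kraus operators = dim(H_env) = d_env
= 26

26


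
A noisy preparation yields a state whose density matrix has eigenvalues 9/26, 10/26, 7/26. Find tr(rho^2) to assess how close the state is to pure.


tr(rho^2) = sum of eigenvalues squared
= (9/26)^2 + (10/26)^2 + (7/26)^2
= (81 + 100 + 49) / 676
= 230/676
= 0.3402

0.3402


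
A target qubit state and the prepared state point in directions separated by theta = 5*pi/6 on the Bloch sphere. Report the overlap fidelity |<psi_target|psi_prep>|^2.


For states separated by angle theta on Bloch sphere:
F = cos^2(theta/2)
theta = 5*pi/6 = 2.6180
theta/2 = 1.3090
cos(theta/2) = 0.2588
F = 0.0670

0.0670


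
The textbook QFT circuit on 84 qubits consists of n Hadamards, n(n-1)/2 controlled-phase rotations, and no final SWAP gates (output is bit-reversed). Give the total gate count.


Hadamard gates: 84
Controlled rotations: n*(n-1)/2 = 84*83/2 = 3486
SWAP gates: 0 (omitted)
Total = 84 + 3486
= 3570

3570


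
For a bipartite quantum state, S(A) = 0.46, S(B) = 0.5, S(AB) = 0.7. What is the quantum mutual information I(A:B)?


I(A:B) = S(A) + S(B) - S(AB)
= 0.46 + 0.5 - 0.7
= 0.2600

0.2600


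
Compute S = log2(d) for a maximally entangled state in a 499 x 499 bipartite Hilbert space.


For a maximally entangled state in d x d:
S = log2(d) = log2(499)
= 8.9629

8.9629


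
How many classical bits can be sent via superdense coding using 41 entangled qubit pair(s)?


Superdense coding allows 2 classical bits per shared entangled pair.
41 pair(s) -> 2 * 41 = 82 classical bits

82


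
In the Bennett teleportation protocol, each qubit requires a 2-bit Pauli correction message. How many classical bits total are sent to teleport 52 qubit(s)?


Quantum teleportation requires 2 classical bits per qubit teleported.
52 qubit(s) -> 2 * 52 = 104 classical bits

104


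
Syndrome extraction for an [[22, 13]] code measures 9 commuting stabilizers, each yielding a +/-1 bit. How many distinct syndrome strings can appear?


Each stabilizer generator gives a binary (+1 or -1) measurement outcome.
With 9 independent generators:
Total syndromes = 2^9
= 512

512


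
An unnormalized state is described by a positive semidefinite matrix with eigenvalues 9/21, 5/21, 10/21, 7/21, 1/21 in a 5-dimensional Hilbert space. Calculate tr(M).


tr(M) = sum of eigenvalues
= 9/21 + 5/21 + 10/21 + 7/21 + 1/21
= 32/21
= 1.5238

1.5238


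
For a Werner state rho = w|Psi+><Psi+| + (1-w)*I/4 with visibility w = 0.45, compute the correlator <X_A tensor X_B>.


|Psi+> = (|01> + |10>)/sqrt(2)
For the pure Bell state, <X_A X_B> = +1 (Bell-state Pauli correlator).
The maximally-mixed part I/4 has tr(I/4 * P tensor P) = 0 for any traceless Pauli P.
So <X_A X_B>_rho = w * (+1) + (1 - w) * 0
= 0.45 * (+1)
= 0.4500

0.4500


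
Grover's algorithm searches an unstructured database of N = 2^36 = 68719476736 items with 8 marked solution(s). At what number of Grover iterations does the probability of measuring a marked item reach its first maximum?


After j Grover iterations the success probability is P(j) = sin^2((2j+1)*theta), where sin(theta) = sqrt(k/N).
N = 2^36 = 68719476736, k = 8
sin(theta) = sqrt(k/N) = 1.078959322e-05
theta = arcsin(sqrt(k/N)) = 1.078959322e-05 rad
P(j) reaches its first maximum when (2j+1)*theta is as close as possible to pi/2, i.e. j = round(pi/(4*theta) - 1/2).
pi/(4*theta) - 1/2 = 72791.6941
(For comparison, the common estimate pi/4 * sqrt(N/k) = 72792.1941; the exact maximiser is used here.)
Optimal iterations = 72792

72792


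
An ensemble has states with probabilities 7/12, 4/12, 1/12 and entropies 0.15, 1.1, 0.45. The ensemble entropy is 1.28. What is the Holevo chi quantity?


chi = S(rho) - sum_i p_i * S(rho_i)
Weighted entropy = 7/12 * 0.15 + 4/12 * 1.1 + 1/12 * 0.45
= 0.4917
chi = 1.28 - 0.4917
= 0.7883

0.7883


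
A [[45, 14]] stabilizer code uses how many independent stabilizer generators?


For an [[n,k]] stabilizer code:
Number of stabilizer generators = n - k
= 45 - 14
= 31

31


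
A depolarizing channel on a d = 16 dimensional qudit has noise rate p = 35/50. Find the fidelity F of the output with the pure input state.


F = (1-p) + p/d
= (1 - 0.7000) + 0.7000/16
= 0.3000 + 0.0437
= 0.3438

0.3438


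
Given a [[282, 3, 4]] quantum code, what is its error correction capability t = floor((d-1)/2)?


Code parameters: [[282, 3, 4]], distance d = 4.
Number of correctable errors = floor((d-1)/2)
= floor((4 - 1)/2)
= floor(3/2)
= 1

1


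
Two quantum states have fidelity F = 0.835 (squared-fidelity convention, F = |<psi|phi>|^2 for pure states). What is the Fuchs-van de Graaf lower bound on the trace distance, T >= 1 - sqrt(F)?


Fuchs-van de Graaf (squared-fidelity convention): 1 - sqrt(F) <= T <= sqrt(1 - F).
Lower bound: T >= 1 - sqrt(F)
sqrt(F) = sqrt(0.835) = 0.9138
T >= 1 - 0.9138
T >= 0.0862

0.0862


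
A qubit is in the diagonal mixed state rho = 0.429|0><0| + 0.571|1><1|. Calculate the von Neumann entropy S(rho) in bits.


S = -p*log2(p) - (1-p)*log2(1-p)
p = 0.4290, 1-p = 0.5710
= -0.4290 * log2(0.4290) - 0.5710 * log2(0.5710)
= -(-0.5238) - (-0.4616)
= 0.9854

0.9854


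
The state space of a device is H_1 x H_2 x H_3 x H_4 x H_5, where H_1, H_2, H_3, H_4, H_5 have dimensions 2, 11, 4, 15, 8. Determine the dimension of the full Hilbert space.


dim(H_1 x H_2 x H_3 x H_4 x H_5) = 2 * 11 * 4 * 15 * 8
= 22 * 4 * 15 * 8
= 88 * 15 * 8
= 1320 * 8
= 10560

10560


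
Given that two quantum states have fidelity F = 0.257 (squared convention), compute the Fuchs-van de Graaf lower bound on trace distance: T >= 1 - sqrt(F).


Fuchs-van de Graaf (squared-fidelity convention): 1 - sqrt(F) <= T <= sqrt(1 - F).
Lower bound: T >= 1 - sqrt(F)
sqrt(F) = sqrt(0.257) = 0.5070
T >= 1 - 0.5070
T >= 0.4930

0.4930


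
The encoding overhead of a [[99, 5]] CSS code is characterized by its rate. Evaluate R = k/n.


Code rate R = k/n
= 5/99
= 0.0505

0.0505


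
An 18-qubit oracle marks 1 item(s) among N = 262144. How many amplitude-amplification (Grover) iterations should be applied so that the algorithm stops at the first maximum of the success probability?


After j Grover iterations the success probability is P(j) = sin^2((2j+1)*theta), where sin(theta) = sqrt(k/N).
N = 2^18 = 262144, k = 1
sin(theta) = sqrt(k/N) = 0.001953125
theta = arcsin(sqrt(k/N)) = 0.001953126242 rad
P(j) reaches its first maximum when (2j+1)*theta is as close as possible to pi/2, i.e. j = round(pi/(4*theta) - 1/2).
pi/(4*theta) - 1/2 = 401.6236
(For comparison, the common estimate pi/4 * sqrt(N/k) = 402.1239; the exact maximiser is used here.)
Optimal iterations = 402

402


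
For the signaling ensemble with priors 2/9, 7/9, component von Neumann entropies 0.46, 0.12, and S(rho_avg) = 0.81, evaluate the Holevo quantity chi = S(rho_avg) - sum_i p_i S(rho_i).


chi = S(rho) - sum_i p_i * S(rho_i)
Weighted entropy = 2/9 * 0.46 + 7/9 * 0.12
= 0.1956
chi = 0.81 - 0.1956
= 0.6144

0.6144


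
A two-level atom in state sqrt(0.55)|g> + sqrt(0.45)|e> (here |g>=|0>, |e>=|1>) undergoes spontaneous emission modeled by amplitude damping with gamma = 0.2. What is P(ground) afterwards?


For amplitude damping with parameter gamma on state sqrt(a)|0> + sqrt(b)|1>:
alpha^2 = 0.55, beta^2 = 0.45
P(|0>) = alpha^2 + gamma * beta^2
= 0.55 + 0.2 * 0.45
= 0.55 + 0.0900
= 0.6400

0.6400


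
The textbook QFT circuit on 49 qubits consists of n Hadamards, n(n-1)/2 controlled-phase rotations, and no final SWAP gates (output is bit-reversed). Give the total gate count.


Hadamard gates: 49
Controlled rotations: n*(n-1)/2 = 49*48/2 = 1176
SWAP gates: 0 (omitted)
Total = 49 + 1176
= 1225

1225


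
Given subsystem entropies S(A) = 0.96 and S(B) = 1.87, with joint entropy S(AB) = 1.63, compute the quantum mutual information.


I(A:B) = S(A) + S(B) - S(AB)
= 0.96 + 1.87 - 1.63
= 1.2000

1.2000


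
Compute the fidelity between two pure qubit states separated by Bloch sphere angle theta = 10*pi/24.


For states separated by angle theta on Bloch sphere:
F = cos^2(theta/2)
theta = 10*pi/24 = 1.3090
theta/2 = 0.6545
cos(theta/2) = 0.7934
F = 0.6294

0.6294


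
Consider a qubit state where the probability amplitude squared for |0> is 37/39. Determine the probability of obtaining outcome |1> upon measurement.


|alpha|^2 = 37/39 = 0.9487
|beta|^2 = 1 - 37/39 = 2/39 = 0.0513
P(|1>) = |beta|^2 = 0.0513

0.0513


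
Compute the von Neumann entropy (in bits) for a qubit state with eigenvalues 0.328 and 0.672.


S = -p*log2(p) - (1-p)*log2(1-p)
p = 0.3280, 1-p = 0.6720
= -0.3280 * log2(0.3280) - 0.6720 * log2(0.6720)
= -(-0.5275) - (-0.3854)
= 0.9129

0.9129


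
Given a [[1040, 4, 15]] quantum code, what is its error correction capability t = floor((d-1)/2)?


Code parameters: [[1040, 4, 15]], distance d = 15.
Number of correctable errors = floor((d-1)/2)
= floor((15 - 1)/2)
= floor(14/2)
= 7

7


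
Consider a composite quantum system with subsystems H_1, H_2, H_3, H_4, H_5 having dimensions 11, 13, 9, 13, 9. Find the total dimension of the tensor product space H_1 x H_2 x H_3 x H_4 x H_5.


dim(H_1 x H_2 x H_3 x H_4 x H_5) = 11 * 13 * 9 * 13 * 9
= 143 * 9 * 13 * 9
= 1287 * 13 * 9
= 16731 * 9
= 150579

150579


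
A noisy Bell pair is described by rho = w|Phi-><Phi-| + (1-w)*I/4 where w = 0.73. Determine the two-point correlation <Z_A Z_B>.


|Phi-> = (|00> - |11>)/sqrt(2)
For the pure Bell state, <Z_A Z_B> = +1 (Bell-state Pauli correlator).
The maximally-mixed part I/4 has tr(I/4 * P tensor P) = 0 for any traceless Pauli P.
So <Z_A Z_B>_rho = w * (+1) + (1 - w) * 0
= 0.73 * (+1)
= 0.7300

0.7300


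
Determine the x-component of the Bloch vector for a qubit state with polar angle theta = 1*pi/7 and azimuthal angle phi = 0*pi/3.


theta = 0.4488, phi = 0.0000
r_x = sin(theta)*cos(phi) = 0.4339 * 1.0000
r_x = 0.4339

0.4339


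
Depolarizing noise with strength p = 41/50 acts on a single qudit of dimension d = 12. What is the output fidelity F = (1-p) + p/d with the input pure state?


F = (1-p) + p/d
= (1 - 0.8200) + 0.8200/12
= 0.1800 + 0.0683
= 0.2483

0.2483


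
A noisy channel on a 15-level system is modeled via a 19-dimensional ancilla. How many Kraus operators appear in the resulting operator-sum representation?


Tracing out the environment in an orthonormal basis {|i>_E} gives Kraus operators K_i = <i|_E U |0>_E.
Number of Kraus operators = dim(H_env) = d_env
= 19

19


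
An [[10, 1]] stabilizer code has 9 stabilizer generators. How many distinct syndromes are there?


Each stabilizer generator gives a binary (+1 or -1) measurement outcome.
With 9 independent generators:
Total syndromes = 2^9
= 512

512


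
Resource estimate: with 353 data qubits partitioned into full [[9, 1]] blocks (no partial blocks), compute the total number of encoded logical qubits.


Each code block uses 9 physical qubits for 1 logical qubit(s).
Number of complete blocks = floor(353 / 9) = 39
Logical qubits = 39 * 1
= 39

39


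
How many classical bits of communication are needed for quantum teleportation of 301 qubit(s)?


Quantum teleportation requires 2 classical bits per qubit teleported.
301 qubit(s) -> 2 * 301 = 602 classical bits

602


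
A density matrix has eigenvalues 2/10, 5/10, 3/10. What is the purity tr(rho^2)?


tr(rho^2) = sum of eigenvalues squared
= (2/10)^2 + (5/10)^2 + (3/10)^2
= (4 + 25 + 9) / 100
= 38/100
= 0.3800

0.3800


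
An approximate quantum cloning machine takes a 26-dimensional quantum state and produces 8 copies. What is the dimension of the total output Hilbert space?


Output space = H^(tensor 8) where dim(H) = 26
dim = 26^8
= 676 (after 2 factors)
= 17576 (after 3 factors)
= 456976 (after 4 factors)
= 11881376 (after 5 factors)
= 308915776 (after 6 factors)
= 8031810176 (after 7 factors)
= 208827064576 (after 8 factors)
= 208827064576

208827064576


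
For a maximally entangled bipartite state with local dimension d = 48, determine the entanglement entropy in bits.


For a maximally entangled state in d x d:
S = log2(d) = log2(48)
= 5.5850

5.5850


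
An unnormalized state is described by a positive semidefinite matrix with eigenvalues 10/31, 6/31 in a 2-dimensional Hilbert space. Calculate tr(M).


tr(M) = sum of eigenvalues
= 10/31 + 6/31
= 16/31
= 0.5161

0.5161


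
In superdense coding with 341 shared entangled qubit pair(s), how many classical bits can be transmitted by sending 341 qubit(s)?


Superdense coding allows 2 classical bits per shared entangled pair.
341 pair(s) -> 2 * 341 = 682 classical bits

682


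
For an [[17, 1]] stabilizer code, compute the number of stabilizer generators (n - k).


For an [[n,k]] stabilizer code:
Number of stabilizer generators = n - k
= 17 - 1
= 16

16


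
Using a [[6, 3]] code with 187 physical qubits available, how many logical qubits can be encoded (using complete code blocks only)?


Each code block uses 6 physical qubits for 3 logical qubit(s).
Number of complete blocks = floor(187 / 6) = 31
Logical qubits = 31 * 3
= 93

93


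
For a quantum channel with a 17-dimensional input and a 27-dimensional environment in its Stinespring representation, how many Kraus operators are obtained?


Tracing out the environment in an orthonormal basis {|i>_E} gives Kraus operators K_i = <i|_E U |0>_E.
Number of Kraus operators = dim(H_env) = d_env
= 27

27


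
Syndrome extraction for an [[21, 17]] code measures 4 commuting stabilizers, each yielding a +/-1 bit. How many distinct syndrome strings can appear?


Each stabilizer generator gives a binary (+1 or -1) measurement outcome.
With 4 independent generators:
Total syndromes = 2^4
= 16

16


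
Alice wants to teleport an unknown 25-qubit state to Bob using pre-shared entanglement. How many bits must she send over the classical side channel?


Quantum teleportation requires 2 classical bits per qubit teleported.
25 qubit(s) -> 2 * 25 = 50 classical bits

50


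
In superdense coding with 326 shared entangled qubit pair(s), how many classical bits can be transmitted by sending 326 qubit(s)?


Superdense coding allows 2 classical bits per shared entangled pair.
326 pair(s) -> 2 * 326 = 652 classical bits

652


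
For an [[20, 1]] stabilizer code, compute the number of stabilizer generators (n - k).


For an [[n,k]] stabilizer code:
Number of stabilizer generators = n - k
= 20 - 1
= 19

19


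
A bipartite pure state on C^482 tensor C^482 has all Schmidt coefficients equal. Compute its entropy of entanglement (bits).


For a maximally entangled state in d x d:
S = log2(d) = log2(482)
= 8.9129

8.9129


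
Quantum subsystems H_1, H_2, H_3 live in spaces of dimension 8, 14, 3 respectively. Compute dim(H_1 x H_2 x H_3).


dim(H_1 x H_2 x H_3) = 8 * 14 * 3
= 112 * 3
= 336

336


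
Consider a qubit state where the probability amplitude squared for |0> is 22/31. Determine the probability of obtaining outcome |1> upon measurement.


|alpha|^2 = 22/31 = 0.7097
|beta|^2 = 1 - 22/31 = 9/31 = 0.2903
P(|1>) = |beta|^2 = 0.2903

0.2903


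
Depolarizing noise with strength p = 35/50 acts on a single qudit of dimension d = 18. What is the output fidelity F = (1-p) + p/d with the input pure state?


F = (1-p) + p/d
= (1 - 0.7000) + 0.7000/18
= 0.3000 + 0.0389
= 0.3389

0.3389


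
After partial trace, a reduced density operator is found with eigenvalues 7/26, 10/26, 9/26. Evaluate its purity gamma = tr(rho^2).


tr(rho^2) = sum of eigenvalues squared
= (7/26)^2 + (10/26)^2 + (9/26)^2
= (49 + 100 + 81) / 676
= 230/676
= 0.3402

0.3402


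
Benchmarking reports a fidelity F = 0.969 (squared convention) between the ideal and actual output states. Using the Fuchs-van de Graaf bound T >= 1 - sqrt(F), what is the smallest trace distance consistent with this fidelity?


Fuchs-van de Graaf (squared-fidelity convention): 1 - sqrt(F) <= T <= sqrt(1 - F).
Lower bound: T >= 1 - sqrt(F)
sqrt(F) = sqrt(0.969) = 0.9844
T >= 1 - 0.9844
T >= 0.0156

0.0156


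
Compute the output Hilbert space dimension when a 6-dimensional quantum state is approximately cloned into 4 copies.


Output space = H^(tensor 4) where dim(H) = 6
dim = 6^4
= 36 (after 2 factors)
= 216 (after 3 factors)
= 1296 (after 4 factors)
= 1296

1296


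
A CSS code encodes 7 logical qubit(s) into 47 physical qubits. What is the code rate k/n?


Code rate R = k/n
= 7/47
= 0.1489

0.1489


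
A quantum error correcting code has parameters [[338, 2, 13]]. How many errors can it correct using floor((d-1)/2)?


Code parameters: [[338, 2, 13]], distance d = 13.
Number of correctable errors = floor((d-1)/2)
= floor((13 - 1)/2)
= floor(12/2)
= 6

6


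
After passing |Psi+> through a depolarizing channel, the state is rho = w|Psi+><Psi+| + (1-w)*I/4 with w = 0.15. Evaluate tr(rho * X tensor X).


|Psi+> = (|01> + |10>)/sqrt(2)
For the pure Bell state, <X_A X_B> = +1 (Bell-state Pauli correlator).
The maximally-mixed part I/4 has tr(I/4 * P tensor P) = 0 for any traceless Pauli P.
So <X_A X_B>_rho = w * (+1) + (1 - w) * 0
= 0.15 * (+1)
= 0.1500

0.1500


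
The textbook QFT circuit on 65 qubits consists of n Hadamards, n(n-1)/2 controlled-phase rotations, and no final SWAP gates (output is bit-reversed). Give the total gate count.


Hadamard gates: 65
Controlled rotations: n*(n-1)/2 = 65*64/2 = 2080
SWAP gates: 0 (omitted)
Total = 65 + 2080
= 2145

2145


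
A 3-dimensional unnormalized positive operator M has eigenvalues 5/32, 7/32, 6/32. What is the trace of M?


tr(M) = sum of eigenvalues
= 5/32 + 7/32 + 6/32
= 18/32
= 0.5625

0.5625


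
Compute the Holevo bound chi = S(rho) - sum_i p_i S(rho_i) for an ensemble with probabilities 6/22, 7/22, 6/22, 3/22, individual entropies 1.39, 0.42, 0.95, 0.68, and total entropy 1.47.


chi = S(rho) - sum_i p_i * S(rho_i)
Weighted entropy = 6/22 * 1.39 + 7/22 * 0.42 + 6/22 * 0.95 + 3/22 * 0.68
= 0.8645
chi = 1.47 - 0.8645
= 0.6055

0.6055


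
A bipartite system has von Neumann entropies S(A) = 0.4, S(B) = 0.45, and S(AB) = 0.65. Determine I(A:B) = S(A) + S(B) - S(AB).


I(A:B) = S(A) + S(B) - S(AB)
= 0.4 + 0.45 - 0.65
= 0.2000

0.2000


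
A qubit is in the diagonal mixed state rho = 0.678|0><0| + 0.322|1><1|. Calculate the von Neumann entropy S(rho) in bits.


S = -p*log2(p) - (1-p)*log2(1-p)
p = 0.6780, 1-p = 0.3220
= -0.6780 * log2(0.6780) - 0.3220 * log2(0.3220)
= -(-0.3801) - (-0.5264)
= 0.9065

0.9065


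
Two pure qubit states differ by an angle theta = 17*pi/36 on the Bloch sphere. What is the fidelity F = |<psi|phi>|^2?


For states separated by angle theta on Bloch sphere:
F = cos^2(theta/2)
theta = 17*pi/36 = 1.4835
theta/2 = 0.7418
cos(theta/2) = 0.7373
F = 0.5436

0.5436


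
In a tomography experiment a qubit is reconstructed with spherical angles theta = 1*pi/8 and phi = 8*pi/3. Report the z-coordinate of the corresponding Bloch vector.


theta = 0.3927, phi = 8.3776
r_z = cos(theta) = 0.9239

0.9239


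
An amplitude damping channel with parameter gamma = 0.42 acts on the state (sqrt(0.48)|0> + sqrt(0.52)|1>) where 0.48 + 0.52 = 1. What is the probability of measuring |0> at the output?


For amplitude damping with parameter gamma on state sqrt(a)|0> + sqrt(b)|1>:
alpha^2 = 0.48, beta^2 = 0.52
P(|0>) = alpha^2 + gamma * beta^2
= 0.48 + 0.42 * 0.52
= 0.48 + 0.2184
= 0.6984

0.6984


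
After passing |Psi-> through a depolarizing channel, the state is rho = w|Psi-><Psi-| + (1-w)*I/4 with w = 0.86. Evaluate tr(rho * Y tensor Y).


|Psi-> = (|01> - |10>)/sqrt(2)
For the pure Bell state, <Y_A Y_B> = -1 (Bell-state Pauli correlator).
The maximally-mixed part I/4 has tr(I/4 * P tensor P) = 0 for any traceless Pauli P.
So <Y_A Y_B>_rho = w * (-1) + (1 - w) * 0
= 0.86 * (-1)
= -0.8600

-0.8600


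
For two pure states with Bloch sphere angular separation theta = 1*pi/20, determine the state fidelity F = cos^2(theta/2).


For states separated by angle theta on Bloch sphere:
F = cos^2(theta/2)
theta = 1*pi/20 = 0.1571
theta/2 = 0.0785
cos(theta/2) = 0.9969
F = 0.9938

0.9938


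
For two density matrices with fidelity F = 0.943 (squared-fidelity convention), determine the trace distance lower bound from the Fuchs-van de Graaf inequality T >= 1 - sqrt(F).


Fuchs-van de Graaf (squared-fidelity convention): 1 - sqrt(F) <= T <= sqrt(1 - F).
Lower bound: T >= 1 - sqrt(F)
sqrt(F) = sqrt(0.943) = 0.9711
T >= 1 - 0.9711
T >= 0.0289

0.0289


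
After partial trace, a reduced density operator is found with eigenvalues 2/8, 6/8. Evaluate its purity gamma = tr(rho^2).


tr(rho^2) = sum of eigenvalues squared
= (2/8)^2 + (6/8)^2
= (4 + 36) / 64
= 40/64
= 0.6250

0.6250


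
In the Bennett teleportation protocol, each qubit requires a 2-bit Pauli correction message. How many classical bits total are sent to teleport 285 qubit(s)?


Quantum teleportation requires 2 classical bits per qubit teleported.
285 qubit(s) -> 2 * 285 = 570 classical bits

570


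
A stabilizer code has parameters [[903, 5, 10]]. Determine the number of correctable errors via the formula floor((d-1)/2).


Code parameters: [[903, 5, 10]], distance d = 10.
Number of correctable errors = floor((d-1)/2)
= floor((10 - 1)/2)
= floor(9/2)
= 4

4


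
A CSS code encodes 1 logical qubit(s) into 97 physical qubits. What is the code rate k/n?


Code rate R = k/n
= 1/97
= 0.0103

0.0103


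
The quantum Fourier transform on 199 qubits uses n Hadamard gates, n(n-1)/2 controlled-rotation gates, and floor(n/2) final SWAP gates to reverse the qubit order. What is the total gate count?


Hadamard gates: 199
Controlled rotations: n*(n-1)/2 = 199*198/2 = 19701
SWAP gates: floor(n/2) = floor(199/2) = 99
Total = 199 + 19701 + 99
= 19999

19999


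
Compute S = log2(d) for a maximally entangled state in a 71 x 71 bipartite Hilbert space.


For a maximally entangled state in d x d:
S = log2(d) = log2(71)
= 6.1497

6.1497


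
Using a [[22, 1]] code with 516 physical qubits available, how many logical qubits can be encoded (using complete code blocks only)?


Each code block uses 22 physical qubits for 1 logical qubit(s).
Number of complete blocks = floor(516 / 22) = 23
Logical qubits = 23 * 1
= 23

23


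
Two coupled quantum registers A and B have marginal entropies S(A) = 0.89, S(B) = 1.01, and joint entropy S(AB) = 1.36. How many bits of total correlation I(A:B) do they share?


I(A:B) = S(A) + S(B) - S(AB)
= 0.89 + 1.01 - 1.36
= 0.5400

0.5400


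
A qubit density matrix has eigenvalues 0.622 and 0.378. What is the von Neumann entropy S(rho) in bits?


S = -p*log2(p) - (1-p)*log2(1-p)
p = 0.6220, 1-p = 0.3780
= -0.6220 * log2(0.6220) - 0.3780 * log2(0.3780)
= -(-0.4261) - (-0.5305)
= 0.9566

0.9566


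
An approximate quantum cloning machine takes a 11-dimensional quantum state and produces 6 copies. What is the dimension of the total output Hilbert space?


Output space = H^(tensor 6) where dim(H) = 11
dim = 11^6
= 121 (after 2 factors)
= 1331 (after 3 factors)
= 14641 (after 4 factors)
= 161051 (after 5 factors)
= 1771561 (after 6 factors)
= 1771561

1771561


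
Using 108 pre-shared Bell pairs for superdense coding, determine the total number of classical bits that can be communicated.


Superdense coding allows 2 classical bits per shared entangled pair.
108 pair(s) -> 2 * 108 = 216 classical bits

216


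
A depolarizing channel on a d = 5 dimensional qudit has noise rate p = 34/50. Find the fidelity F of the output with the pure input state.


F = (1-p) + p/d
= (1 - 0.6800) + 0.6800/5
= 0.3200 + 0.1360
= 0.4560

0.4560


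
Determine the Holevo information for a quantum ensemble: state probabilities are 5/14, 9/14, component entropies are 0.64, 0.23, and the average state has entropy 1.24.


chi = S(rho) - sum_i p_i * S(rho_i)
Weighted entropy = 5/14 * 0.64 + 9/14 * 0.23
= 0.3764
chi = 1.24 - 0.3764
= 0.8636

0.8636


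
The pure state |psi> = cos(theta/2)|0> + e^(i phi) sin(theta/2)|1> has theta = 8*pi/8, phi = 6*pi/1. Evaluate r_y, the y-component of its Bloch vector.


theta = 3.1416, phi = 18.8496
r_y = sin(theta)*sin(phi) = 0.0000 * 0.0000
r_y = 0.0000

0.0000


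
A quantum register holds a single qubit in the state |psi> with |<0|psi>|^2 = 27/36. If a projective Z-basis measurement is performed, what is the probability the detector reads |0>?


|alpha|^2 = 27/36 = 0.7500
|beta|^2 = 1 - 27/36 = 9/36 = 0.2500
P(|0>) = |alpha|^2 = 0.7500

0.7500
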